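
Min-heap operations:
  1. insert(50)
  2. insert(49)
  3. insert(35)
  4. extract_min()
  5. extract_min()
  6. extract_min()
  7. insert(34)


insert(50) -> [50]
insert(49) -> [49, 50]
insert(35) -> [35, 50, 49]
extract_min()->35, [49, 50]
extract_min()->49, [50]
extract_min()->50, []
insert(34) -> [34]

Final heap: [34]


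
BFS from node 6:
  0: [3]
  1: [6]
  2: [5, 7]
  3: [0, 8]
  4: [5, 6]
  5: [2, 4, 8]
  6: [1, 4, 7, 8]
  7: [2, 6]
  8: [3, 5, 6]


Visit 6, enqueue [1, 4, 7, 8]
Visit 1, enqueue []
Visit 4, enqueue [5]
Visit 7, enqueue [2]
Visit 8, enqueue [3]
Visit 5, enqueue []
Visit 2, enqueue []
Visit 3, enqueue [0]
Visit 0, enqueue []

BFS order: [6, 1, 4, 7, 8, 5, 2, 3, 0]


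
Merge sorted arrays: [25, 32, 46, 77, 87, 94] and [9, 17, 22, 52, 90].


Take 9 from B
Take 17 from B
Take 22 from B
Take 25 from A
Take 32 from A
Take 46 from A
Take 52 from B
Take 77 from A
Take 87 from A
Take 90 from B

Merged: [9, 17, 22, 25, 32, 46, 52, 77, 87, 90, 94]


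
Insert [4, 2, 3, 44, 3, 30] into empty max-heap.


Insert 4: [4]
Insert 2: [4, 2]
Insert 3: [4, 2, 3]
Insert 44: [44, 4, 3, 2]
Insert 3: [44, 4, 3, 2, 3]
Insert 30: [44, 4, 30, 2, 3, 3]

Final heap: [44, 4, 30, 2, 3, 3]


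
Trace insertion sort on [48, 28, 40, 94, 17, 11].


Initial: [48, 28, 40, 94, 17, 11]
Insert 28: [28, 48, 40, 94, 17, 11]
Insert 40: [28, 40, 48, 94, 17, 11]
Insert 94: [28, 40, 48, 94, 17, 11]
Insert 17: [17, 28, 40, 48, 94, 11]
Insert 11: [11, 17, 28, 40, 48, 94]

Sorted: [11, 17, 28, 40, 48, 94]


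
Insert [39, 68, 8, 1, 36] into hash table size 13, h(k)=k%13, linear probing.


Insert 39: h=0 -> slot 0
Insert 68: h=3 -> slot 3
Insert 8: h=8 -> slot 8
Insert 1: h=1 -> slot 1
Insert 36: h=10 -> slot 10

Table: [39, 1, None, 68, None, None, None, None, 8, None, 36, None, None]


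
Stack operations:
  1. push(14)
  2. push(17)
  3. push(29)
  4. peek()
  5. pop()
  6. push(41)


push(14) -> [14]
push(17) -> [14, 17]
push(29) -> [14, 17, 29]
peek()->29
pop()->29, [14, 17]
push(41) -> [14, 17, 41]

Final stack: [14, 17, 41]


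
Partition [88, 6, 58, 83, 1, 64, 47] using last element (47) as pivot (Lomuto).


Pivot: 47
  6 <= 47: swap -> [6, 88, 58, 83, 1, 64, 47]
  1 <= 47: swap -> [6, 1, 58, 83, 88, 64, 47]
Place pivot at 2: [6, 1, 47, 83, 88, 64, 58]

Partitioned: [6, 1, 47, 83, 88, 64, 58]


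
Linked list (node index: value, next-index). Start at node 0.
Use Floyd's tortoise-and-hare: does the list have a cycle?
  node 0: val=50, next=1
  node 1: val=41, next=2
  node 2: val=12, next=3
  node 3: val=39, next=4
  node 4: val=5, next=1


Floyd's tortoise (slow, +1) and hare (fast, +2):
  init: slow=0, fast=0
  step 1: slow=1, fast=2
  step 2: slow=2, fast=4
  step 3: slow=3, fast=2
  step 4: slow=4, fast=4
  slow == fast at node 4: cycle detected

Cycle: yes


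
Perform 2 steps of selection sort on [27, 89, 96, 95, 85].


Initial: [27, 89, 96, 95, 85]
Step 1: min=27 at 0
  Swap: [27, 89, 96, 95, 85]
Step 2: min=85 at 4
  Swap: [27, 85, 96, 95, 89]

After 2 steps: [27, 85, 96, 95, 89]


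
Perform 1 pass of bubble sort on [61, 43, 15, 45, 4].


Initial: [61, 43, 15, 45, 4]
Pass 1: [43, 15, 45, 4, 61] (4 swaps)

After 1 pass: [43, 15, 45, 4, 61]


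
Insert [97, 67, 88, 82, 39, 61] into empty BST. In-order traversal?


Insert 97: root
Insert 67: L from 97
Insert 88: L from 97 -> R from 67
Insert 82: L from 97 -> R from 67 -> L from 88
Insert 39: L from 97 -> L from 67
Insert 61: L from 97 -> L from 67 -> R from 39

In-order: [39, 61, 67, 82, 88, 97]


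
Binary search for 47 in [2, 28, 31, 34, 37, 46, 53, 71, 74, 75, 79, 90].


Step 1: lo=0, hi=11, mid=5, val=46
Step 2: lo=6, hi=11, mid=8, val=74
Step 3: lo=6, hi=7, mid=6, val=53

Not found


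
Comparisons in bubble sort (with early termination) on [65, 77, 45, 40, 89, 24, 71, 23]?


Algorithm: bubble sort (with early termination)
Input: [65, 77, 45, 40, 89, 24, 71, 23]
Sorted: [23, 24, 40, 45, 65, 71, 77, 89]

28


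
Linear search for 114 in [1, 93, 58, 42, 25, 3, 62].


i=0: 1!=114
i=1: 93!=114
i=2: 58!=114
i=3: 42!=114
i=4: 25!=114
i=5: 3!=114
i=6: 62!=114

Not found, 7 comps


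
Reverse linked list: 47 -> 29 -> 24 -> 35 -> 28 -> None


Step 1: curr=47, set curr.next=prev(None) | reversed so far: 47
Step 2: curr=29, set curr.next=prev(47) | reversed so far: 29 -> 47
Step 3: curr=24, set curr.next=prev(29) | reversed so far: 24 -> 29 -> 47
Step 4: curr=35, set curr.next=prev(24) | reversed so far: 35 -> 24 -> 29 -> 47
Step 5: curr=28, set curr.next=prev(35) | reversed so far: 28 -> 35 -> 24 -> 29 -> 47

28 -> 35 -> 24 -> 29 -> 47 -> None


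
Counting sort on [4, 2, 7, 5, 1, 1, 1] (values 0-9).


Input: [4, 2, 7, 5, 1, 1, 1]
Counts: [0, 3, 1, 0, 1, 1, 0, 1, 0, 0]

Sorted: [1, 1, 1, 2, 4, 5, 7]


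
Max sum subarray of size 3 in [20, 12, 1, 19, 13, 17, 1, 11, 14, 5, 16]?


[0:3]: 33
[1:4]: 32
[2:5]: 33
[3:6]: 49
[4:7]: 31
[5:8]: 29
[6:9]: 26
[7:10]: 30
[8:11]: 35

Max: 49 at [3:6]


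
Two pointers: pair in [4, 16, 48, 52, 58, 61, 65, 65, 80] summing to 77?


lo=0(4)+hi=8(80)=84
lo=0(4)+hi=7(65)=69
lo=1(16)+hi=7(65)=81
lo=1(16)+hi=6(65)=81
lo=1(16)+hi=5(61)=77

Yes: 16+61=77


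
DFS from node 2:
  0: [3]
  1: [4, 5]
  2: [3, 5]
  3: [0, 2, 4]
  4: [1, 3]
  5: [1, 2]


Visit 2, push [5, 3]
Visit 3, push [4, 0]
Visit 0, push []
Visit 4, push [1]
Visit 1, push [5]
Visit 5, push []

DFS order: [2, 3, 0, 4, 1, 5]


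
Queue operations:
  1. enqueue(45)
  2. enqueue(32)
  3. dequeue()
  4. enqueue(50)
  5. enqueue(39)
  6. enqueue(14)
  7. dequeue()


enqueue(45) -> [45]
enqueue(32) -> [45, 32]
dequeue()->45, [32]
enqueue(50) -> [32, 50]
enqueue(39) -> [32, 50, 39]
enqueue(14) -> [32, 50, 39, 14]
dequeue()->32, [50, 39, 14]

Final queue: [50, 39, 14]


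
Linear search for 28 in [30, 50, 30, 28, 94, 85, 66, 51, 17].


i=0: 30!=28
i=1: 50!=28
i=2: 30!=28
i=3: 28==28 found!

Found at 3, 4 comps


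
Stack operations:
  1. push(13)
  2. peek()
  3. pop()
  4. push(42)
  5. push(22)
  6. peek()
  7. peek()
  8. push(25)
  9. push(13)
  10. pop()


push(13) -> [13]
peek()->13
pop()->13, []
push(42) -> [42]
push(22) -> [42, 22]
peek()->22
peek()->22
push(25) -> [42, 22, 25]
push(13) -> [42, 22, 25, 13]
pop()->13, [42, 22, 25]

Final stack: [42, 22, 25]


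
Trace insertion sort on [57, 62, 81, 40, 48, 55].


Initial: [57, 62, 81, 40, 48, 55]
Insert 62: [57, 62, 81, 40, 48, 55]
Insert 81: [57, 62, 81, 40, 48, 55]
Insert 40: [40, 57, 62, 81, 48, 55]
Insert 48: [40, 48, 57, 62, 81, 55]
Insert 55: [40, 48, 55, 57, 62, 81]

Sorted: [40, 48, 55, 57, 62, 81]


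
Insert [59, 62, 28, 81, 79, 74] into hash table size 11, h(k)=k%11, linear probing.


Insert 59: h=4 -> slot 4
Insert 62: h=7 -> slot 7
Insert 28: h=6 -> slot 6
Insert 81: h=4, 1 probes -> slot 5
Insert 79: h=2 -> slot 2
Insert 74: h=8 -> slot 8

Table: [None, None, 79, None, 59, 81, 28, 62, 74, None, None]


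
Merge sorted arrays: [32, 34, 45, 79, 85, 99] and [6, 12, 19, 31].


Take 6 from B
Take 12 from B
Take 19 from B
Take 31 from B

Merged: [6, 12, 19, 31, 32, 34, 45, 79, 85, 99]


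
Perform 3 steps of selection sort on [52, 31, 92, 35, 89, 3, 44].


Initial: [52, 31, 92, 35, 89, 3, 44]
Step 1: min=3 at 5
  Swap: [3, 31, 92, 35, 89, 52, 44]
Step 2: min=31 at 1
  Swap: [3, 31, 92, 35, 89, 52, 44]
Step 3: min=35 at 3
  Swap: [3, 31, 35, 92, 89, 52, 44]

After 3 steps: [3, 31, 35, 92, 89, 52, 44]


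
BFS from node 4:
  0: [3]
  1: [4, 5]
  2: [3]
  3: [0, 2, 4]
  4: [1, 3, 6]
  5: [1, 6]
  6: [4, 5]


Visit 4, enqueue [1, 3, 6]
Visit 1, enqueue [5]
Visit 3, enqueue [0, 2]
Visit 6, enqueue []
Visit 5, enqueue []
Visit 0, enqueue []
Visit 2, enqueue []

BFS order: [4, 1, 3, 6, 5, 0, 2]


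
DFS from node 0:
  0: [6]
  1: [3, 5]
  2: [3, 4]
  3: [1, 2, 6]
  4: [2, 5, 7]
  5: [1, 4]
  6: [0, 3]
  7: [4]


Visit 0, push [6]
Visit 6, push [3]
Visit 3, push [2, 1]
Visit 1, push [5]
Visit 5, push [4]
Visit 4, push [7, 2]
Visit 2, push []
Visit 7, push []

DFS order: [0, 6, 3, 1, 5, 4, 2, 7]


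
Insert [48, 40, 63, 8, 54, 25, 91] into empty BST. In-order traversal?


Insert 48: root
Insert 40: L from 48
Insert 63: R from 48
Insert 8: L from 48 -> L from 40
Insert 54: R from 48 -> L from 63
Insert 25: L from 48 -> L from 40 -> R from 8
Insert 91: R from 48 -> R from 63

In-order: [8, 25, 40, 48, 54, 63, 91]


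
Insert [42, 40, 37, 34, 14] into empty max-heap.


Insert 42: [42]
Insert 40: [42, 40]
Insert 37: [42, 40, 37]
Insert 34: [42, 40, 37, 34]
Insert 14: [42, 40, 37, 34, 14]

Final heap: [42, 40, 37, 34, 14]


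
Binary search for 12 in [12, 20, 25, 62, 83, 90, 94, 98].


Step 1: lo=0, hi=7, mid=3, val=62
Step 2: lo=0, hi=2, mid=1, val=20
Step 3: lo=0, hi=0, mid=0, val=12

Found at index 0


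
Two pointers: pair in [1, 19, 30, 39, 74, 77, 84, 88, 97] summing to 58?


lo=0(1)+hi=8(97)=98
lo=0(1)+hi=7(88)=89
lo=0(1)+hi=6(84)=85
lo=0(1)+hi=5(77)=78
lo=0(1)+hi=4(74)=75
lo=0(1)+hi=3(39)=40
lo=1(19)+hi=3(39)=58

Yes: 19+39=58


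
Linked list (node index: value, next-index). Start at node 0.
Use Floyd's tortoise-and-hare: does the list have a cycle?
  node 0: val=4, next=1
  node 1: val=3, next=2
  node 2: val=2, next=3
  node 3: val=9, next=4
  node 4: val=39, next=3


Floyd's tortoise (slow, +1) and hare (fast, +2):
  init: slow=0, fast=0
  step 1: slow=1, fast=2
  step 2: slow=2, fast=4
  step 3: slow=3, fast=4
  step 4: slow=4, fast=4
  slow == fast at node 4: cycle detected

Cycle: yes


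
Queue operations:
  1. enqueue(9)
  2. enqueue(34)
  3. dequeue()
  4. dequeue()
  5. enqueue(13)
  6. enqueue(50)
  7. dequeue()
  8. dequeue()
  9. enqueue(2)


enqueue(9) -> [9]
enqueue(34) -> [9, 34]
dequeue()->9, [34]
dequeue()->34, []
enqueue(13) -> [13]
enqueue(50) -> [13, 50]
dequeue()->13, [50]
dequeue()->50, []
enqueue(2) -> [2]

Final queue: [2]


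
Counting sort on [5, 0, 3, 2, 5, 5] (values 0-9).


Input: [5, 0, 3, 2, 5, 5]
Counts: [1, 0, 1, 1, 0, 3, 0, 0, 0, 0]

Sorted: [0, 2, 3, 5, 5, 5]


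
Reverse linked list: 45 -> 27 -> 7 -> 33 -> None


Step 1: curr=45, set curr.next=prev(None) | reversed so far: 45
Step 2: curr=27, set curr.next=prev(45) | reversed so far: 27 -> 45
Step 3: curr=7, set curr.next=prev(27) | reversed so far: 7 -> 27 -> 45
Step 4: curr=33, set curr.next=prev(7) | reversed so far: 33 -> 7 -> 27 -> 45

33 -> 7 -> 27 -> 45 -> None


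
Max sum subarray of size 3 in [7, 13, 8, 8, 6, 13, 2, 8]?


[0:3]: 28
[1:4]: 29
[2:5]: 22
[3:6]: 27
[4:7]: 21
[5:8]: 23

Max: 29 at [1:4]


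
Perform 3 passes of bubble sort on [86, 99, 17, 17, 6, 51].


Initial: [86, 99, 17, 17, 6, 51]
Pass 1: [86, 17, 17, 6, 51, 99] (4 swaps)
Pass 2: [17, 17, 6, 51, 86, 99] (4 swaps)
Pass 3: [17, 6, 17, 51, 86, 99] (1 swaps)

After 3 passes: [17, 6, 17, 51, 86, 99]


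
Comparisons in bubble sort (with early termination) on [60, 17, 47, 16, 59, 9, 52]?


Algorithm: bubble sort (with early termination)
Input: [60, 17, 47, 16, 59, 9, 52]
Sorted: [9, 16, 17, 47, 52, 59, 60]

21


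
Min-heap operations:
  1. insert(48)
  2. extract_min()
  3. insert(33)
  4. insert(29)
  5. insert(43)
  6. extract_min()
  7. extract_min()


insert(48) -> [48]
extract_min()->48, []
insert(33) -> [33]
insert(29) -> [29, 33]
insert(43) -> [29, 33, 43]
extract_min()->29, [33, 43]
extract_min()->33, [43]

Final heap: [43]


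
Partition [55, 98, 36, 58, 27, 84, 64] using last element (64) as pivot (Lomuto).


Pivot: 64
  55 <= 64: advance i (no swap)
  36 <= 64: swap -> [55, 36, 98, 58, 27, 84, 64]
  58 <= 64: swap -> [55, 36, 58, 98, 27, 84, 64]
  27 <= 64: swap -> [55, 36, 58, 27, 98, 84, 64]
Place pivot at 4: [55, 36, 58, 27, 64, 84, 98]

Partitioned: [55, 36, 58, 27, 64, 84, 98]


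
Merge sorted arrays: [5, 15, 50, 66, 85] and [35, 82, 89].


Take 5 from A
Take 15 from A
Take 35 from B
Take 50 from A
Take 66 from A
Take 82 from B
Take 85 from A

Merged: [5, 15, 35, 50, 66, 82, 85, 89]


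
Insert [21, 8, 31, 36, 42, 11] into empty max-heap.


Insert 21: [21]
Insert 8: [21, 8]
Insert 31: [31, 8, 21]
Insert 36: [36, 31, 21, 8]
Insert 42: [42, 36, 21, 8, 31]
Insert 11: [42, 36, 21, 8, 31, 11]

Final heap: [42, 36, 21, 8, 31, 11]


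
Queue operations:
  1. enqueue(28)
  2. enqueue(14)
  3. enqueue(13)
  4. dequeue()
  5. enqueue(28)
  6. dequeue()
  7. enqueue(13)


enqueue(28) -> [28]
enqueue(14) -> [28, 14]
enqueue(13) -> [28, 14, 13]
dequeue()->28, [14, 13]
enqueue(28) -> [14, 13, 28]
dequeue()->14, [13, 28]
enqueue(13) -> [13, 28, 13]

Final queue: [13, 28, 13]


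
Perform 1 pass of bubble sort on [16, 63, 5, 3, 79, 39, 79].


Initial: [16, 63, 5, 3, 79, 39, 79]
Pass 1: [16, 5, 3, 63, 39, 79, 79] (3 swaps)

After 1 pass: [16, 5, 3, 63, 39, 79, 79]


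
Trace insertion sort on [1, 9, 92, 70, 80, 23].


Initial: [1, 9, 92, 70, 80, 23]
Insert 9: [1, 9, 92, 70, 80, 23]
Insert 92: [1, 9, 92, 70, 80, 23]
Insert 70: [1, 9, 70, 92, 80, 23]
Insert 80: [1, 9, 70, 80, 92, 23]
Insert 23: [1, 9, 23, 70, 80, 92]

Sorted: [1, 9, 23, 70, 80, 92]


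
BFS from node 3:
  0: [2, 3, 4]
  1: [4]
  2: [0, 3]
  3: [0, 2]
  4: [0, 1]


Visit 3, enqueue [0, 2]
Visit 0, enqueue [4]
Visit 2, enqueue []
Visit 4, enqueue [1]
Visit 1, enqueue []

BFS order: [3, 0, 2, 4, 1]


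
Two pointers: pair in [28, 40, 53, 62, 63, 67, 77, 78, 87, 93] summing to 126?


lo=0(28)+hi=9(93)=121
lo=1(40)+hi=9(93)=133
lo=1(40)+hi=8(87)=127
lo=1(40)+hi=7(78)=118
lo=2(53)+hi=7(78)=131
lo=2(53)+hi=6(77)=130
lo=2(53)+hi=5(67)=120
lo=3(62)+hi=5(67)=129
lo=3(62)+hi=4(63)=125

No pair found


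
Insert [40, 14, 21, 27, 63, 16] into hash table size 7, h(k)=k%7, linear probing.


Insert 40: h=5 -> slot 5
Insert 14: h=0 -> slot 0
Insert 21: h=0, 1 probes -> slot 1
Insert 27: h=6 -> slot 6
Insert 63: h=0, 2 probes -> slot 2
Insert 16: h=2, 1 probes -> slot 3

Table: [14, 21, 63, 16, None, 40, 27]


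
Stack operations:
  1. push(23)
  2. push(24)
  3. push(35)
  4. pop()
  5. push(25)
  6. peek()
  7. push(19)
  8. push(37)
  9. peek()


push(23) -> [23]
push(24) -> [23, 24]
push(35) -> [23, 24, 35]
pop()->35, [23, 24]
push(25) -> [23, 24, 25]
peek()->25
push(19) -> [23, 24, 25, 19]
push(37) -> [23, 24, 25, 19, 37]
peek()->37

Final stack: [23, 24, 25, 19, 37]


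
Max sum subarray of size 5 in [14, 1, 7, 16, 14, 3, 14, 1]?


[0:5]: 52
[1:6]: 41
[2:7]: 54
[3:8]: 48

Max: 54 at [2:7]


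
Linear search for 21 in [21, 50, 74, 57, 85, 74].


i=0: 21==21 found!

Found at 0, 1 comps


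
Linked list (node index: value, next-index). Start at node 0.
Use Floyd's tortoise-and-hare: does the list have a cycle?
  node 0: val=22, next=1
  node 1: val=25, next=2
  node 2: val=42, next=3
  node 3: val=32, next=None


Floyd's tortoise (slow, +1) and hare (fast, +2):
  init: slow=0, fast=0
  step 1: slow=1, fast=2
  step 2: fast 2->3->None, no cycle

Cycle: no


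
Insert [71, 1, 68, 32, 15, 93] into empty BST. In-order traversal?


Insert 71: root
Insert 1: L from 71
Insert 68: L from 71 -> R from 1
Insert 32: L from 71 -> R from 1 -> L from 68
Insert 15: L from 71 -> R from 1 -> L from 68 -> L from 32
Insert 93: R from 71

In-order: [1, 15, 32, 68, 71, 93]


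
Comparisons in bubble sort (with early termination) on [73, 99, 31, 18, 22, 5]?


Algorithm: bubble sort (with early termination)
Input: [73, 99, 31, 18, 22, 5]
Sorted: [5, 18, 22, 31, 73, 99]

15


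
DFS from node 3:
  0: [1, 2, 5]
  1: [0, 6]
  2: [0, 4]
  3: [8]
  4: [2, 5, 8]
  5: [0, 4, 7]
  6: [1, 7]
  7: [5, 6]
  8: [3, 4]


Visit 3, push [8]
Visit 8, push [4]
Visit 4, push [5, 2]
Visit 2, push [0]
Visit 0, push [5, 1]
Visit 1, push [6]
Visit 6, push [7]
Visit 7, push [5]
Visit 5, push []

DFS order: [3, 8, 4, 2, 0, 1, 6, 7, 5]


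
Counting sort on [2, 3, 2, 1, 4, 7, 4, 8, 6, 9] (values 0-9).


Input: [2, 3, 2, 1, 4, 7, 4, 8, 6, 9]
Counts: [0, 1, 2, 1, 2, 0, 1, 1, 1, 1]

Sorted: [1, 2, 2, 3, 4, 4, 6, 7, 8, 9]


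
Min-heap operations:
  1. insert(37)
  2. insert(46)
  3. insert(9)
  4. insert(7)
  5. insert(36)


insert(37) -> [37]
insert(46) -> [37, 46]
insert(9) -> [9, 46, 37]
insert(7) -> [7, 9, 37, 46]
insert(36) -> [7, 9, 37, 46, 36]

Final heap: [7, 9, 37, 46, 36]


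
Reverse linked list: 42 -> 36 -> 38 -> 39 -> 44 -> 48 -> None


Step 1: curr=42, set curr.next=prev(None) | reversed so far: 42
Step 2: curr=36, set curr.next=prev(42) | reversed so far: 36 -> 42
Step 3: curr=38, set curr.next=prev(36) | reversed so far: 38 -> 36 -> 42
Step 4: curr=39, set curr.next=prev(38) | reversed so far: 39 -> 38 -> 36 -> 42
Step 5: curr=44, set curr.next=prev(39) | reversed so far: 44 -> 39 -> 38 -> 36 -> 42
Step 6: curr=48, set curr.next=prev(44) | reversed so far: 48 -> 44 -> 39 -> 38 -> 36 -> 42

48 -> 44 -> 39 -> 38 -> 36 -> 42 -> None


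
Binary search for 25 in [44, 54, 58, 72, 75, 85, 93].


Step 1: lo=0, hi=6, mid=3, val=72
Step 2: lo=0, hi=2, mid=1, val=54
Step 3: lo=0, hi=0, mid=0, val=44

Not found


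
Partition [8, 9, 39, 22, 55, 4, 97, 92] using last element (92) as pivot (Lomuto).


Pivot: 92
  8 <= 92: advance i (no swap)
  9 <= 92: advance i (no swap)
  39 <= 92: advance i (no swap)
  22 <= 92: advance i (no swap)
  55 <= 92: advance i (no swap)
  4 <= 92: advance i (no swap)
Place pivot at 6: [8, 9, 39, 22, 55, 4, 92, 97]

Partitioned: [8, 9, 39, 22, 55, 4, 92, 97]


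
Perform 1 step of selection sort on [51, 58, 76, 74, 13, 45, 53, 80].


Initial: [51, 58, 76, 74, 13, 45, 53, 80]
Step 1: min=13 at 4
  Swap: [13, 58, 76, 74, 51, 45, 53, 80]

After 1 step: [13, 58, 76, 74, 51, 45, 53, 80]


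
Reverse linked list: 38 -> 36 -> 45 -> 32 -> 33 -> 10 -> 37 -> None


Step 1: curr=38, set curr.next=prev(None) | reversed so far: 38
Step 2: curr=36, set curr.next=prev(38) | reversed so far: 36 -> 38
Step 3: curr=45, set curr.next=prev(36) | reversed so far: 45 -> 36 -> 38
Step 4: curr=32, set curr.next=prev(45) | reversed so far: 32 -> 45 -> 36 -> 38
Step 5: curr=33, set curr.next=prev(32) | reversed so far: 33 -> 32 -> 45 -> 36 -> 38
Step 6: curr=10, set curr.next=prev(33) | reversed so far: 10 -> 33 -> 32 -> 45 -> 36 -> 38
Step 7: curr=37, set curr.next=prev(10) | reversed so far: 37 -> 10 -> 33 -> 32 -> 45 -> 36 -> 38

37 -> 10 -> 33 -> 32 -> 45 -> 36 -> 38 -> None


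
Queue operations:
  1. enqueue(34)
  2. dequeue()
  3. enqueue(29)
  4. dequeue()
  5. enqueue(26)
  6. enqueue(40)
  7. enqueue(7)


enqueue(34) -> [34]
dequeue()->34, []
enqueue(29) -> [29]
dequeue()->29, []
enqueue(26) -> [26]
enqueue(40) -> [26, 40]
enqueue(7) -> [26, 40, 7]

Final queue: [26, 40, 7]


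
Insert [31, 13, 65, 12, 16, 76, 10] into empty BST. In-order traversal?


Insert 31: root
Insert 13: L from 31
Insert 65: R from 31
Insert 12: L from 31 -> L from 13
Insert 16: L from 31 -> R from 13
Insert 76: R from 31 -> R from 65
Insert 10: L from 31 -> L from 13 -> L from 12

In-order: [10, 12, 13, 16, 31, 65, 76]


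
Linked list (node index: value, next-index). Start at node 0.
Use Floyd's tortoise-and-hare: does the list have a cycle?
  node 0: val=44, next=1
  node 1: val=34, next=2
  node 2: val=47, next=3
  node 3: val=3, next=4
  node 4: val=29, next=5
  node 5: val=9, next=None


Floyd's tortoise (slow, +1) and hare (fast, +2):
  init: slow=0, fast=0
  step 1: slow=1, fast=2
  step 2: slow=2, fast=4
  step 3: fast 4->5->None, no cycle

Cycle: no


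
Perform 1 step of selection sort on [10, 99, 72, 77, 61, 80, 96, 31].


Initial: [10, 99, 72, 77, 61, 80, 96, 31]
Step 1: min=10 at 0
  Swap: [10, 99, 72, 77, 61, 80, 96, 31]

After 1 step: [10, 99, 72, 77, 61, 80, 96, 31]


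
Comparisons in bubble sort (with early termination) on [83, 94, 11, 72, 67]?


Algorithm: bubble sort (with early termination)
Input: [83, 94, 11, 72, 67]
Sorted: [11, 67, 72, 83, 94]

10


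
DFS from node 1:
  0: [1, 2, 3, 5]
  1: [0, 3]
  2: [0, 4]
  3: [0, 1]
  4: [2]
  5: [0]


Visit 1, push [3, 0]
Visit 0, push [5, 3, 2]
Visit 2, push [4]
Visit 4, push []
Visit 3, push []
Visit 5, push []

DFS order: [1, 0, 2, 4, 3, 5]


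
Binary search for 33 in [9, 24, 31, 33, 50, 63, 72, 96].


Step 1: lo=0, hi=7, mid=3, val=33

Found at index 3


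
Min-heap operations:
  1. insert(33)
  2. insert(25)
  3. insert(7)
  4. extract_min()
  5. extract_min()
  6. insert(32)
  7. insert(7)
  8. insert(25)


insert(33) -> [33]
insert(25) -> [25, 33]
insert(7) -> [7, 33, 25]
extract_min()->7, [25, 33]
extract_min()->25, [33]
insert(32) -> [32, 33]
insert(7) -> [7, 33, 32]
insert(25) -> [7, 25, 32, 33]

Final heap: [7, 25, 32, 33]


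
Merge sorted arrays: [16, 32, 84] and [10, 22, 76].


Take 10 from B
Take 16 from A
Take 22 from B
Take 32 from A
Take 76 from B

Merged: [10, 16, 22, 32, 76, 84]


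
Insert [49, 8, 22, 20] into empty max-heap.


Insert 49: [49]
Insert 8: [49, 8]
Insert 22: [49, 8, 22]
Insert 20: [49, 20, 22, 8]

Final heap: [49, 20, 22, 8]


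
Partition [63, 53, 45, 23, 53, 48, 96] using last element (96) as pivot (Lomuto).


Pivot: 96
  63 <= 96: advance i (no swap)
  53 <= 96: advance i (no swap)
  45 <= 96: advance i (no swap)
  23 <= 96: advance i (no swap)
  53 <= 96: advance i (no swap)
  48 <= 96: advance i (no swap)
Place pivot at 6: [63, 53, 45, 23, 53, 48, 96]

Partitioned: [63, 53, 45, 23, 53, 48, 96]


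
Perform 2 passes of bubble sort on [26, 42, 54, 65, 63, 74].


Initial: [26, 42, 54, 65, 63, 74]
Pass 1: [26, 42, 54, 63, 65, 74] (1 swaps)
Pass 2: [26, 42, 54, 63, 65, 74] (0 swaps)

After 2 passes: [26, 42, 54, 63, 65, 74]


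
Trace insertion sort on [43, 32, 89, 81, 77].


Initial: [43, 32, 89, 81, 77]
Insert 32: [32, 43, 89, 81, 77]
Insert 89: [32, 43, 89, 81, 77]
Insert 81: [32, 43, 81, 89, 77]
Insert 77: [32, 43, 77, 81, 89]

Sorted: [32, 43, 77, 81, 89]


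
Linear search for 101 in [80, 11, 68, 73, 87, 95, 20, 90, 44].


i=0: 80!=101
i=1: 11!=101
i=2: 68!=101
i=3: 73!=101
i=4: 87!=101
i=5: 95!=101
i=6: 20!=101
i=7: 90!=101
i=8: 44!=101

Not found, 9 comps


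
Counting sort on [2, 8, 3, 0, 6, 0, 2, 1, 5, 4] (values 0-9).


Input: [2, 8, 3, 0, 6, 0, 2, 1, 5, 4]
Counts: [2, 1, 2, 1, 1, 1, 1, 0, 1, 0]

Sorted: [0, 0, 1, 2, 2, 3, 4, 5, 6, 8]


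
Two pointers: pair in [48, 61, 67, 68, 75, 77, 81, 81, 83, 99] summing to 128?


lo=0(48)+hi=9(99)=147
lo=0(48)+hi=8(83)=131
lo=0(48)+hi=7(81)=129
lo=0(48)+hi=6(81)=129
lo=0(48)+hi=5(77)=125
lo=1(61)+hi=5(77)=138
lo=1(61)+hi=4(75)=136
lo=1(61)+hi=3(68)=129
lo=1(61)+hi=2(67)=128

Yes: 61+67=128


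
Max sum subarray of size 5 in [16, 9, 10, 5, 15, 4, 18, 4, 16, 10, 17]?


[0:5]: 55
[1:6]: 43
[2:7]: 52
[3:8]: 46
[4:9]: 57
[5:10]: 52
[6:11]: 65

Max: 65 at [6:11]


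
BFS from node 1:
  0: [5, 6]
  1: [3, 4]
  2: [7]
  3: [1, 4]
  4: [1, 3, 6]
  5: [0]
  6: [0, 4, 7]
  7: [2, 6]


Visit 1, enqueue [3, 4]
Visit 3, enqueue []
Visit 4, enqueue [6]
Visit 6, enqueue [0, 7]
Visit 0, enqueue [5]
Visit 7, enqueue [2]
Visit 5, enqueue []
Visit 2, enqueue []

BFS order: [1, 3, 4, 6, 0, 7, 5, 2]


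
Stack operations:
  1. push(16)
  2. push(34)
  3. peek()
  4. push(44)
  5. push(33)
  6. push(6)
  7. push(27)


push(16) -> [16]
push(34) -> [16, 34]
peek()->34
push(44) -> [16, 34, 44]
push(33) -> [16, 34, 44, 33]
push(6) -> [16, 34, 44, 33, 6]
push(27) -> [16, 34, 44, 33, 6, 27]

Final stack: [16, 34, 44, 33, 6, 27]


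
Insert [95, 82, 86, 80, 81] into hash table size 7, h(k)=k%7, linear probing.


Insert 95: h=4 -> slot 4
Insert 82: h=5 -> slot 5
Insert 86: h=2 -> slot 2
Insert 80: h=3 -> slot 3
Insert 81: h=4, 2 probes -> slot 6

Table: [None, None, 86, 80, 95, 82, 81]


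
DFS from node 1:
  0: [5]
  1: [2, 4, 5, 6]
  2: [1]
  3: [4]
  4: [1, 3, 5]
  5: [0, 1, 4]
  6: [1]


Visit 1, push [6, 5, 4, 2]
Visit 2, push []
Visit 4, push [5, 3]
Visit 3, push []
Visit 5, push [0]
Visit 0, push []
Visit 6, push []

DFS order: [1, 2, 4, 3, 5, 0, 6]


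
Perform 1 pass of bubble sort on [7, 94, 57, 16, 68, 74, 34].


Initial: [7, 94, 57, 16, 68, 74, 34]
Pass 1: [7, 57, 16, 68, 74, 34, 94] (5 swaps)

After 1 pass: [7, 57, 16, 68, 74, 34, 94]


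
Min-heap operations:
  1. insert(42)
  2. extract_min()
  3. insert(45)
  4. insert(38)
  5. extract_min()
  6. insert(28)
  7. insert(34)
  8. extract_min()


insert(42) -> [42]
extract_min()->42, []
insert(45) -> [45]
insert(38) -> [38, 45]
extract_min()->38, [45]
insert(28) -> [28, 45]
insert(34) -> [28, 45, 34]
extract_min()->28, [34, 45]

Final heap: [34, 45]


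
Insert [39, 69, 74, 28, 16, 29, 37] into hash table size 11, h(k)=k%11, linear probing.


Insert 39: h=6 -> slot 6
Insert 69: h=3 -> slot 3
Insert 74: h=8 -> slot 8
Insert 28: h=6, 1 probes -> slot 7
Insert 16: h=5 -> slot 5
Insert 29: h=7, 2 probes -> slot 9
Insert 37: h=4 -> slot 4

Table: [None, None, None, 69, 37, 16, 39, 28, 74, 29, None]


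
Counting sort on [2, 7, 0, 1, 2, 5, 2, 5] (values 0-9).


Input: [2, 7, 0, 1, 2, 5, 2, 5]
Counts: [1, 1, 3, 0, 0, 2, 0, 1, 0, 0]

Sorted: [0, 1, 2, 2, 2, 5, 5, 7]


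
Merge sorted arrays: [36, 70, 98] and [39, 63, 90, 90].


Take 36 from A
Take 39 from B
Take 63 from B
Take 70 from A
Take 90 from B
Take 90 from B

Merged: [36, 39, 63, 70, 90, 90, 98]


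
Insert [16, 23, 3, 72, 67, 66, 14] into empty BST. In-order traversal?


Insert 16: root
Insert 23: R from 16
Insert 3: L from 16
Insert 72: R from 16 -> R from 23
Insert 67: R from 16 -> R from 23 -> L from 72
Insert 66: R from 16 -> R from 23 -> L from 72 -> L from 67
Insert 14: L from 16 -> R from 3

In-order: [3, 14, 16, 23, 66, 67, 72]


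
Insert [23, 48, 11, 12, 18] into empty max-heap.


Insert 23: [23]
Insert 48: [48, 23]
Insert 11: [48, 23, 11]
Insert 12: [48, 23, 11, 12]
Insert 18: [48, 23, 11, 12, 18]

Final heap: [48, 23, 11, 12, 18]


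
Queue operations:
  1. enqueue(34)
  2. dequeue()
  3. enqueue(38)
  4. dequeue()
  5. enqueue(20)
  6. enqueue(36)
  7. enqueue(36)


enqueue(34) -> [34]
dequeue()->34, []
enqueue(38) -> [38]
dequeue()->38, []
enqueue(20) -> [20]
enqueue(36) -> [20, 36]
enqueue(36) -> [20, 36, 36]

Final queue: [20, 36, 36]


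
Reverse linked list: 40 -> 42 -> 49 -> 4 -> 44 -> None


Step 1: curr=40, set curr.next=prev(None) | reversed so far: 40
Step 2: curr=42, set curr.next=prev(40) | reversed so far: 42 -> 40
Step 3: curr=49, set curr.next=prev(42) | reversed so far: 49 -> 42 -> 40
Step 4: curr=4, set curr.next=prev(49) | reversed so far: 4 -> 49 -> 42 -> 40
Step 5: curr=44, set curr.next=prev(4) | reversed so far: 44 -> 4 -> 49 -> 42 -> 40

44 -> 4 -> 49 -> 42 -> 40 -> None


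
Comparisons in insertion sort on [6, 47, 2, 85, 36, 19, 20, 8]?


Algorithm: insertion sort
Input: [6, 47, 2, 85, 36, 19, 20, 8]
Sorted: [2, 6, 8, 19, 20, 36, 47, 85]

21


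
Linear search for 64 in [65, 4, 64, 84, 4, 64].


i=0: 65!=64
i=1: 4!=64
i=2: 64==64 found!

Found at 2, 3 comps


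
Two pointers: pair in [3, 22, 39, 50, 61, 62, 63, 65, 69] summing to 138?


lo=0(3)+hi=8(69)=72
lo=1(22)+hi=8(69)=91
lo=2(39)+hi=8(69)=108
lo=3(50)+hi=8(69)=119
lo=4(61)+hi=8(69)=130
lo=5(62)+hi=8(69)=131
lo=6(63)+hi=8(69)=132
lo=7(65)+hi=8(69)=134

No pair found


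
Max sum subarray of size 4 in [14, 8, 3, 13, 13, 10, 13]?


[0:4]: 38
[1:5]: 37
[2:6]: 39
[3:7]: 49

Max: 49 at [3:7]


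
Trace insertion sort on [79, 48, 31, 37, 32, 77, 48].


Initial: [79, 48, 31, 37, 32, 77, 48]
Insert 48: [48, 79, 31, 37, 32, 77, 48]
Insert 31: [31, 48, 79, 37, 32, 77, 48]
Insert 37: [31, 37, 48, 79, 32, 77, 48]
Insert 32: [31, 32, 37, 48, 79, 77, 48]
Insert 77: [31, 32, 37, 48, 77, 79, 48]
Insert 48: [31, 32, 37, 48, 48, 77, 79]

Sorted: [31, 32, 37, 48, 48, 77, 79]


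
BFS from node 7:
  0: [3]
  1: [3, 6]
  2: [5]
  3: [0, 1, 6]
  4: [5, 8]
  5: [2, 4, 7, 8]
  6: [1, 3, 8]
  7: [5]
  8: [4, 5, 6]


Visit 7, enqueue [5]
Visit 5, enqueue [2, 4, 8]
Visit 2, enqueue []
Visit 4, enqueue []
Visit 8, enqueue [6]
Visit 6, enqueue [1, 3]
Visit 1, enqueue []
Visit 3, enqueue [0]
Visit 0, enqueue []

BFS order: [7, 5, 2, 4, 8, 6, 1, 3, 0]


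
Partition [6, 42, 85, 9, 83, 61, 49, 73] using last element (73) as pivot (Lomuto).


Pivot: 73
  6 <= 73: advance i (no swap)
  42 <= 73: advance i (no swap)
  9 <= 73: swap -> [6, 42, 9, 85, 83, 61, 49, 73]
  61 <= 73: swap -> [6, 42, 9, 61, 83, 85, 49, 73]
  49 <= 73: swap -> [6, 42, 9, 61, 49, 85, 83, 73]
Place pivot at 5: [6, 42, 9, 61, 49, 73, 83, 85]

Partitioned: [6, 42, 9, 61, 49, 73, 83, 85]


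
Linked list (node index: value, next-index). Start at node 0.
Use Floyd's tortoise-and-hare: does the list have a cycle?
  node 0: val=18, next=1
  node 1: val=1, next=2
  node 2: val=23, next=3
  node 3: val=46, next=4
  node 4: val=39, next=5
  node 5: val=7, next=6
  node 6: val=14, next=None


Floyd's tortoise (slow, +1) and hare (fast, +2):
  init: slow=0, fast=0
  step 1: slow=1, fast=2
  step 2: slow=2, fast=4
  step 3: slow=3, fast=6
  step 4: fast -> None, no cycle

Cycle: no


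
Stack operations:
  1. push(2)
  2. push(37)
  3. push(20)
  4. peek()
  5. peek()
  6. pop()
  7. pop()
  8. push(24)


push(2) -> [2]
push(37) -> [2, 37]
push(20) -> [2, 37, 20]
peek()->20
peek()->20
pop()->20, [2, 37]
pop()->37, [2]
push(24) -> [2, 24]

Final stack: [2, 24]


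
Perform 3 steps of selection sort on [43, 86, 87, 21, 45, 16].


Initial: [43, 86, 87, 21, 45, 16]
Step 1: min=16 at 5
  Swap: [16, 86, 87, 21, 45, 43]
Step 2: min=21 at 3
  Swap: [16, 21, 87, 86, 45, 43]
Step 3: min=43 at 5
  Swap: [16, 21, 43, 86, 45, 87]

After 3 steps: [16, 21, 43, 86, 45, 87]


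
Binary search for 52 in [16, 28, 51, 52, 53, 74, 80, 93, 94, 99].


Step 1: lo=0, hi=9, mid=4, val=53
Step 2: lo=0, hi=3, mid=1, val=28
Step 3: lo=2, hi=3, mid=2, val=51
Step 4: lo=3, hi=3, mid=3, val=52

Found at index 3


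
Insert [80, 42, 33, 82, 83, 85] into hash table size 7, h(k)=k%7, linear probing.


Insert 80: h=3 -> slot 3
Insert 42: h=0 -> slot 0
Insert 33: h=5 -> slot 5
Insert 82: h=5, 1 probes -> slot 6
Insert 83: h=6, 2 probes -> slot 1
Insert 85: h=1, 1 probes -> slot 2

Table: [42, 83, 85, 80, None, 33, 82]


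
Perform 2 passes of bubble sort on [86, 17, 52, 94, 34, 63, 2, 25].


Initial: [86, 17, 52, 94, 34, 63, 2, 25]
Pass 1: [17, 52, 86, 34, 63, 2, 25, 94] (6 swaps)
Pass 2: [17, 52, 34, 63, 2, 25, 86, 94] (4 swaps)

After 2 passes: [17, 52, 34, 63, 2, 25, 86, 94]


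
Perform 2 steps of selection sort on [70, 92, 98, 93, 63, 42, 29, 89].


Initial: [70, 92, 98, 93, 63, 42, 29, 89]
Step 1: min=29 at 6
  Swap: [29, 92, 98, 93, 63, 42, 70, 89]
Step 2: min=42 at 5
  Swap: [29, 42, 98, 93, 63, 92, 70, 89]

After 2 steps: [29, 42, 98, 93, 63, 92, 70, 89]


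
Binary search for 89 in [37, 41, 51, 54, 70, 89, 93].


Step 1: lo=0, hi=6, mid=3, val=54
Step 2: lo=4, hi=6, mid=5, val=89

Found at index 5


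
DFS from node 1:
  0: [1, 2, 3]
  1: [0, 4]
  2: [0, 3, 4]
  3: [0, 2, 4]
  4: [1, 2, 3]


Visit 1, push [4, 0]
Visit 0, push [3, 2]
Visit 2, push [4, 3]
Visit 3, push [4]
Visit 4, push []

DFS order: [1, 0, 2, 3, 4]


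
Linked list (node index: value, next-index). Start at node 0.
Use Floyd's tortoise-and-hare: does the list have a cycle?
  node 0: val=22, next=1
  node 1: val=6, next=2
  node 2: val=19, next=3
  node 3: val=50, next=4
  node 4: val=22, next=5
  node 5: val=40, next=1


Floyd's tortoise (slow, +1) and hare (fast, +2):
  init: slow=0, fast=0
  step 1: slow=1, fast=2
  step 2: slow=2, fast=4
  step 3: slow=3, fast=1
  step 4: slow=4, fast=3
  step 5: slow=5, fast=5
  slow == fast at node 5: cycle detected

Cycle: yes


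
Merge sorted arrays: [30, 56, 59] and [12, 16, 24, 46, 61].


Take 12 from B
Take 16 from B
Take 24 from B
Take 30 from A
Take 46 from B
Take 56 from A
Take 59 from A

Merged: [12, 16, 24, 30, 46, 56, 59, 61]


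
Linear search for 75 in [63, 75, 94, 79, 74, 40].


i=0: 63!=75
i=1: 75==75 found!

Found at 1, 2 comps


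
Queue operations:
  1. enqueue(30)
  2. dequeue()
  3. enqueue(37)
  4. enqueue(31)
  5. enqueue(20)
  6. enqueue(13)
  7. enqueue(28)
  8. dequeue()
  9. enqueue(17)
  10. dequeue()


enqueue(30) -> [30]
dequeue()->30, []
enqueue(37) -> [37]
enqueue(31) -> [37, 31]
enqueue(20) -> [37, 31, 20]
enqueue(13) -> [37, 31, 20, 13]
enqueue(28) -> [37, 31, 20, 13, 28]
dequeue()->37, [31, 20, 13, 28]
enqueue(17) -> [31, 20, 13, 28, 17]
dequeue()->31, [20, 13, 28, 17]

Final queue: [20, 13, 28, 17]


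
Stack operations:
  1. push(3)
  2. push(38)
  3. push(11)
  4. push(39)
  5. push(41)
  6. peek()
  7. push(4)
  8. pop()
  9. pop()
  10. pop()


push(3) -> [3]
push(38) -> [3, 38]
push(11) -> [3, 38, 11]
push(39) -> [3, 38, 11, 39]
push(41) -> [3, 38, 11, 39, 41]
peek()->41
push(4) -> [3, 38, 11, 39, 41, 4]
pop()->4, [3, 38, 11, 39, 41]
pop()->41, [3, 38, 11, 39]
pop()->39, [3, 38, 11]

Final stack: [3, 38, 11]


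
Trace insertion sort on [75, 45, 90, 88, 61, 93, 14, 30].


Initial: [75, 45, 90, 88, 61, 93, 14, 30]
Insert 45: [45, 75, 90, 88, 61, 93, 14, 30]
Insert 90: [45, 75, 90, 88, 61, 93, 14, 30]
Insert 88: [45, 75, 88, 90, 61, 93, 14, 30]
Insert 61: [45, 61, 75, 88, 90, 93, 14, 30]
Insert 93: [45, 61, 75, 88, 90, 93, 14, 30]
Insert 14: [14, 45, 61, 75, 88, 90, 93, 30]
Insert 30: [14, 30, 45, 61, 75, 88, 90, 93]

Sorted: [14, 30, 45, 61, 75, 88, 90, 93]


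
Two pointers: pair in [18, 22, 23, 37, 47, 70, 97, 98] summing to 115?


lo=0(18)+hi=7(98)=116
lo=0(18)+hi=6(97)=115

Yes: 18+97=115


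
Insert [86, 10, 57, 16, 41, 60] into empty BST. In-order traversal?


Insert 86: root
Insert 10: L from 86
Insert 57: L from 86 -> R from 10
Insert 16: L from 86 -> R from 10 -> L from 57
Insert 41: L from 86 -> R from 10 -> L from 57 -> R from 16
Insert 60: L from 86 -> R from 10 -> R from 57

In-order: [10, 16, 41, 57, 60, 86]


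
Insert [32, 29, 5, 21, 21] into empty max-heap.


Insert 32: [32]
Insert 29: [32, 29]
Insert 5: [32, 29, 5]
Insert 21: [32, 29, 5, 21]
Insert 21: [32, 29, 5, 21, 21]

Final heap: [32, 29, 5, 21, 21]


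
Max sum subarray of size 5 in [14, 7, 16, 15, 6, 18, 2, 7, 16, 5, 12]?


[0:5]: 58
[1:6]: 62
[2:7]: 57
[3:8]: 48
[4:9]: 49
[5:10]: 48
[6:11]: 42

Max: 62 at [1:6]


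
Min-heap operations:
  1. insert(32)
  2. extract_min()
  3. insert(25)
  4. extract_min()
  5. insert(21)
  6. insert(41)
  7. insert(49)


insert(32) -> [32]
extract_min()->32, []
insert(25) -> [25]
extract_min()->25, []
insert(21) -> [21]
insert(41) -> [21, 41]
insert(49) -> [21, 41, 49]

Final heap: [21, 41, 49]


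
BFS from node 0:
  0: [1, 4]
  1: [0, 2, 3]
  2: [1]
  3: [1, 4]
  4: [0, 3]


Visit 0, enqueue [1, 4]
Visit 1, enqueue [2, 3]
Visit 4, enqueue []
Visit 2, enqueue []
Visit 3, enqueue []

BFS order: [0, 1, 4, 2, 3]


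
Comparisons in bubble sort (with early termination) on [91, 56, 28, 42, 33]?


Algorithm: bubble sort (with early termination)
Input: [91, 56, 28, 42, 33]
Sorted: [28, 33, 42, 56, 91]

10


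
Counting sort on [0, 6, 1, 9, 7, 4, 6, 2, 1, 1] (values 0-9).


Input: [0, 6, 1, 9, 7, 4, 6, 2, 1, 1]
Counts: [1, 3, 1, 0, 1, 0, 2, 1, 0, 1]

Sorted: [0, 1, 1, 1, 2, 4, 6, 6, 7, 9]


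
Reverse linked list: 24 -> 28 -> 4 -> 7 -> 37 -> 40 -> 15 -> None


Step 1: curr=24, set curr.next=prev(None) | reversed so far: 24
Step 2: curr=28, set curr.next=prev(24) | reversed so far: 28 -> 24
Step 3: curr=4, set curr.next=prev(28) | reversed so far: 4 -> 28 -> 24
Step 4: curr=7, set curr.next=prev(4) | reversed so far: 7 -> 4 -> 28 -> 24
Step 5: curr=37, set curr.next=prev(7) | reversed so far: 37 -> 7 -> 4 -> 28 -> 24
Step 6: curr=40, set curr.next=prev(37) | reversed so far: 40 -> 37 -> 7 -> 4 -> 28 -> 24
Step 7: curr=15, set curr.next=prev(40) | reversed so far: 15 -> 40 -> 37 -> 7 -> 4 -> 28 -> 24

15 -> 40 -> 37 -> 7 -> 4 -> 28 -> 24 -> None


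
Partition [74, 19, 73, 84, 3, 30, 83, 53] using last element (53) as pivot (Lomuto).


Pivot: 53
  19 <= 53: swap -> [19, 74, 73, 84, 3, 30, 83, 53]
  3 <= 53: swap -> [19, 3, 73, 84, 74, 30, 83, 53]
  30 <= 53: swap -> [19, 3, 30, 84, 74, 73, 83, 53]
Place pivot at 3: [19, 3, 30, 53, 74, 73, 83, 84]

Partitioned: [19, 3, 30, 53, 74, 73, 83, 84]


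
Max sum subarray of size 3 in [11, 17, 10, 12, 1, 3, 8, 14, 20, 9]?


[0:3]: 38
[1:4]: 39
[2:5]: 23
[3:6]: 16
[4:7]: 12
[5:8]: 25
[6:9]: 42
[7:10]: 43

Max: 43 at [7:10]


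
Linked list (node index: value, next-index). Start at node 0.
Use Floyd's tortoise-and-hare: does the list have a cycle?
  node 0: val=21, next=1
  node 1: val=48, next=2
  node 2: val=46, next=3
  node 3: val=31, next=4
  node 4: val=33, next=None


Floyd's tortoise (slow, +1) and hare (fast, +2):
  init: slow=0, fast=0
  step 1: slow=1, fast=2
  step 2: slow=2, fast=4
  step 3: fast -> None, no cycle

Cycle: no


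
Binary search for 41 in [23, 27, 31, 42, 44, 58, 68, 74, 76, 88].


Step 1: lo=0, hi=9, mid=4, val=44
Step 2: lo=0, hi=3, mid=1, val=27
Step 3: lo=2, hi=3, mid=2, val=31
Step 4: lo=3, hi=3, mid=3, val=42

Not found


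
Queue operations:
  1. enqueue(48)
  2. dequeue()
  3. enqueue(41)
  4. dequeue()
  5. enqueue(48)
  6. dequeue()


enqueue(48) -> [48]
dequeue()->48, []
enqueue(41) -> [41]
dequeue()->41, []
enqueue(48) -> [48]
dequeue()->48, []

Final queue: []


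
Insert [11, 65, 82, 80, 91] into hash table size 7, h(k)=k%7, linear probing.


Insert 11: h=4 -> slot 4
Insert 65: h=2 -> slot 2
Insert 82: h=5 -> slot 5
Insert 80: h=3 -> slot 3
Insert 91: h=0 -> slot 0

Table: [91, None, 65, 80, 11, 82, None]


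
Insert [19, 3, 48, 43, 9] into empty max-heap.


Insert 19: [19]
Insert 3: [19, 3]
Insert 48: [48, 3, 19]
Insert 43: [48, 43, 19, 3]
Insert 9: [48, 43, 19, 3, 9]

Final heap: [48, 43, 19, 3, 9]


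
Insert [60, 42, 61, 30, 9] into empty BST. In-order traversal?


Insert 60: root
Insert 42: L from 60
Insert 61: R from 60
Insert 30: L from 60 -> L from 42
Insert 9: L from 60 -> L from 42 -> L from 30

In-order: [9, 30, 42, 60, 61]


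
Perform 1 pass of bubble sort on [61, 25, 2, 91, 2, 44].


Initial: [61, 25, 2, 91, 2, 44]
Pass 1: [25, 2, 61, 2, 44, 91] (4 swaps)

After 1 pass: [25, 2, 61, 2, 44, 91]


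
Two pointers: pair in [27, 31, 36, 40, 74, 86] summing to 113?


lo=0(27)+hi=5(86)=113

Yes: 27+86=113


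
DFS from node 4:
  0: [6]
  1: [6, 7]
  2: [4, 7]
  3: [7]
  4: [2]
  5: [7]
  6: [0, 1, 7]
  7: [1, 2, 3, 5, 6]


Visit 4, push [2]
Visit 2, push [7]
Visit 7, push [6, 5, 3, 1]
Visit 1, push [6]
Visit 6, push [0]
Visit 0, push []
Visit 3, push []
Visit 5, push []

DFS order: [4, 2, 7, 1, 6, 0, 3, 5]


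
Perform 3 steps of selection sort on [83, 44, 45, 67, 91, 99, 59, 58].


Initial: [83, 44, 45, 67, 91, 99, 59, 58]
Step 1: min=44 at 1
  Swap: [44, 83, 45, 67, 91, 99, 59, 58]
Step 2: min=45 at 2
  Swap: [44, 45, 83, 67, 91, 99, 59, 58]
Step 3: min=58 at 7
  Swap: [44, 45, 58, 67, 91, 99, 59, 83]

After 3 steps: [44, 45, 58, 67, 91, 99, 59, 83]


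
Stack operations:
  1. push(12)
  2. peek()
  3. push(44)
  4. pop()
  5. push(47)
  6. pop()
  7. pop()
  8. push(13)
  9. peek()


push(12) -> [12]
peek()->12
push(44) -> [12, 44]
pop()->44, [12]
push(47) -> [12, 47]
pop()->47, [12]
pop()->12, []
push(13) -> [13]
peek()->13

Final stack: [13]


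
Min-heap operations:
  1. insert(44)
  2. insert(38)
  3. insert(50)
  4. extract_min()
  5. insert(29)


insert(44) -> [44]
insert(38) -> [38, 44]
insert(50) -> [38, 44, 50]
extract_min()->38, [44, 50]
insert(29) -> [29, 50, 44]

Final heap: [29, 50, 44]


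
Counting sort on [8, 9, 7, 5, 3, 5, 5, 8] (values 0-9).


Input: [8, 9, 7, 5, 3, 5, 5, 8]
Counts: [0, 0, 0, 1, 0, 3, 0, 1, 2, 1]

Sorted: [3, 5, 5, 5, 7, 8, 8, 9]


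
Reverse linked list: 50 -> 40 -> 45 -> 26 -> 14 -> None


Step 1: curr=50, set curr.next=prev(None) | reversed so far: 50
Step 2: curr=40, set curr.next=prev(50) | reversed so far: 40 -> 50
Step 3: curr=45, set curr.next=prev(40) | reversed so far: 45 -> 40 -> 50
Step 4: curr=26, set curr.next=prev(45) | reversed so far: 26 -> 45 -> 40 -> 50
Step 5: curr=14, set curr.next=prev(26) | reversed so far: 14 -> 26 -> 45 -> 40 -> 50

14 -> 26 -> 45 -> 40 -> 50 -> None
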